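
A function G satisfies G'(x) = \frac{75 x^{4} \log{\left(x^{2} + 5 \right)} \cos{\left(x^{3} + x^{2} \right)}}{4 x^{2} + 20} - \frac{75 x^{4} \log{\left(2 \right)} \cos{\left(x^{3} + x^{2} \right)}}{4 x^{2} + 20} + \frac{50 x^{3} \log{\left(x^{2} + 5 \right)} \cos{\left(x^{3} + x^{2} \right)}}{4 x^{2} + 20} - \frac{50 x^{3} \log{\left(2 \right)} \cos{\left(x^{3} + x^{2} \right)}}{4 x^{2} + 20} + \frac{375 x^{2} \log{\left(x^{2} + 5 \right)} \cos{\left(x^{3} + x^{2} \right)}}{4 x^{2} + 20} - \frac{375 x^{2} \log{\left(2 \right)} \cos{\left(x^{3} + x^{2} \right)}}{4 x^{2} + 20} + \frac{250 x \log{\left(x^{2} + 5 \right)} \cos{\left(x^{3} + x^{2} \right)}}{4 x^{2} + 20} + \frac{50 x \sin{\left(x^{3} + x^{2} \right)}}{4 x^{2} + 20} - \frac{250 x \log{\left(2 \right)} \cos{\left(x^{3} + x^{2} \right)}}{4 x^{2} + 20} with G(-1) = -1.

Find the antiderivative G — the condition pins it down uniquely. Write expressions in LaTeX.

G(x) = \frac{25 \log{\left(\frac{x^{2}}{2} + \frac{5}{2} \right)} \sin{\left(x^{3} + x^{2} \right)} - 4}{4}

Recognize the product-rule pattern: G'(x) = u'v + uv' with u = \frac{25 \log{\left(\frac{x^{2}}{2} + \frac{5}{2} \right)}}{4}, v = \sin{\left(x^{3} + x^{2} \right)}, so integration by parts undoes it.
A general antiderivative is \frac{25 \log{\left(\frac{x^{2}}{2} + \frac{5}{2} \right)} \sin{\left(x^{3} + x^{2} \right)}}{4} + C.
The condition gives C = -1 - (0) = -1.
So G(x) = \frac{25 \log{\left(\frac{x^{2}}{2} + \frac{5}{2} \right)} \sin{\left(x^{3} + x^{2} \right)} - 4}{4}.
Check: d/dx[\frac{25 \log{\left(\frac{x^{2}}{2} + \frac{5}{2} \right)} \sin{\left(x^{3} + x^{2} \right)} - 4}{4}] = \frac{75 x^{4} \log{\left(x^{2} + 5 \right)} \cos{\left(x^{3} + x^{2} \right)} - 75 x^{4} \log{\left(2 \right)} \cos{\left(x^{3} + x^{2} \right)} + 50 x^{3} \log{\left(x^{2} + 5 \right)} \cos{\left(x^{3} + x^{2} \right)} - 50 x^{3} \log{\left(2 \right)} \cos{\left(x^{3} + x^{2} \right)} + 375 x^{2} \log{\left(x^{2} + 5 \right)} \cos{\left(x^{3} + x^{2} \right)} - 375 x^{2} \log{\left(2 \right)} \cos{\left(x^{3} + x^{2} \right)} + 250 x \log{\left(x^{2} + 5 \right)} \cos{\left(x^{3} + x^{2} \right)} + 50 x \sin{\left(x^{3} + x^{2} \right)} - 250 x \log{\left(2 \right)} \cos{\left(x^{3} + x^{2} \right)}}{4 x^{2} + 20}, which equals G'(x).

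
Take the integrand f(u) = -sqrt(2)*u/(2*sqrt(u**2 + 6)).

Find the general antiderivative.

F(u) = -sqrt(2)*sqrt(u**2 + 6)/2 + C

f matches the chain-rule pattern g'(h)*h' with inner function h(u) = u**2/2 + 3; substituting w = h(u) collapses the integral.
Check: d/du[-sqrt(2)*sqrt(u**2 + 6)/2] = -sqrt(2)*u/(2*sqrt(u**2 + 6)) = f(u).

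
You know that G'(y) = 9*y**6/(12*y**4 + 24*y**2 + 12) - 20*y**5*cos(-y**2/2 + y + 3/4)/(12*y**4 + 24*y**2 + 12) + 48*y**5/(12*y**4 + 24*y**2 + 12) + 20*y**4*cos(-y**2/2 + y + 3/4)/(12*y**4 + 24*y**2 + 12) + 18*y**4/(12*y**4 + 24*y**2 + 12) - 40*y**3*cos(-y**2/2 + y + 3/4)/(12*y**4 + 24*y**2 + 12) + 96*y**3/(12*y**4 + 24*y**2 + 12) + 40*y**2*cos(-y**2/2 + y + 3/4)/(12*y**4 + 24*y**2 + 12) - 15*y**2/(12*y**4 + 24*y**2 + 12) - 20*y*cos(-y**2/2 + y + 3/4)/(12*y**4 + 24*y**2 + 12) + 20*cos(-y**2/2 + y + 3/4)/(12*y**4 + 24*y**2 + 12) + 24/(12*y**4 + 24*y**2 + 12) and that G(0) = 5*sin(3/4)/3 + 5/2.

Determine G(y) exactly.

The integrand splits into summands that can be handled one at a time.
A general antiderivative is y**3/4 + 2*y**2 + (2*y + 2)/(y**2 + 1) + 5*sin(-y**2/2 + y + 3/4)/3 + C.
The condition gives C = 5*sin(3/4)/3 + 5/2 - (5*sin(3/4)/3 + 2) = 1/2.
So G(y) = y**3/4 + 2*y**2 + (2*y + 2)/(y**2 + 1) + 5*sin(-y**2/2 + y + 3/4)/3 + 1/2.
Check: d/dy[y**3/4 + 2*y**2 + (2*y + 2)/(y**2 + 1) + 5*sin(-y**2/2 + y + 3/4)/3 + 1/2] = (9*y**6 - 20*y**5*cos(-y**2/2 + y + 3/4) + 48*y**5 + 20*y**4*cos(-y**2/2 + y + 3/4) + 18*y**4 - 40*y**3*cos(-y**2/2 + y + 3/4) + 96*y**3 + 40*y**2*cos(-y**2/2 + y + 3/4) - 15*y**2 - 20*y*cos(-y**2/2 + y + 3/4) + 20*cos(-y**2/2 + y + 3/4) + 24)/(12*y**4 + 24*y**2 + 12), which equals G'(y).

G(y) = y**3/4 + 2*y**2 + (2*y + 2)/(y**2 + 1) + 5*sin(-y**2/2 + y + 3/4)/3 + 1/2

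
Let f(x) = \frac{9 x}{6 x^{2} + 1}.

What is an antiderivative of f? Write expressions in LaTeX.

The substitution u = 2 x^{2} + \frac{1}{3} works: f is exactly (dF/du)*(du/dx) for that inner function.
Check: d/dx[\frac{3 \log{\left(2 x^{2} + \frac{1}{3} \right)}}{4}] = \frac{9 x}{6 x^{2} + 1} = f(x).

An antiderivative is F(x) = \frac{3 \log{\left(2 x^{2} + \frac{1}{3} \right)}}{4}.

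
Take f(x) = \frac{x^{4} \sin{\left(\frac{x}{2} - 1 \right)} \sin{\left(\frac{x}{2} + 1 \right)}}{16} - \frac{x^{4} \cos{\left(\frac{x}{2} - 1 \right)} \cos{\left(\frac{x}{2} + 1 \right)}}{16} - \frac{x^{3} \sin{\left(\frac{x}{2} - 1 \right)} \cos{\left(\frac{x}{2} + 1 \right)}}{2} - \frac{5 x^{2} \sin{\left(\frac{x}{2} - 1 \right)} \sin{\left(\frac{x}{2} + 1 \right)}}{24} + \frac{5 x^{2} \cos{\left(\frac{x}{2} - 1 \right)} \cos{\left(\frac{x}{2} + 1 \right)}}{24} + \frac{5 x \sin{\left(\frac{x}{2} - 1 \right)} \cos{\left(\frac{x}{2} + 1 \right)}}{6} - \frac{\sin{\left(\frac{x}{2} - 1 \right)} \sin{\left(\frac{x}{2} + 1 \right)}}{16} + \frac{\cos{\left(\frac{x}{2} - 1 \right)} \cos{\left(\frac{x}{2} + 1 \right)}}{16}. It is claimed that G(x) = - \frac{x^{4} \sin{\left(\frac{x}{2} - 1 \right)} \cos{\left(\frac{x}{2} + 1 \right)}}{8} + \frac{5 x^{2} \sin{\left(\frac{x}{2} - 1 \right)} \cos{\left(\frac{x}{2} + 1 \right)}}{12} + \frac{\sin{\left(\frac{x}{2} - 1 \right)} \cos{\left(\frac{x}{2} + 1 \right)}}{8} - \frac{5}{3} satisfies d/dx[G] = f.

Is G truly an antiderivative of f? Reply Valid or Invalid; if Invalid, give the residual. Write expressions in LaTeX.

d/dx[G] = \frac{x^{4} \sin{\left(\frac{x}{2} - 1 \right)} \sin{\left(\frac{x}{2} + 1 \right)}}{16} - \frac{x^{4} \cos{\left(\frac{x}{2} - 1 \right)} \cos{\left(\frac{x}{2} + 1 \right)}}{16} - \frac{x^{3} \sin{\left(\frac{x}{2} - 1 \right)} \cos{\left(\frac{x}{2} + 1 \right)}}{2} - \frac{5 x^{2} \sin{\left(\frac{x}{2} - 1 \right)} \sin{\left(\frac{x}{2} + 1 \right)}}{24} + \frac{5 x^{2} \cos{\left(\frac{x}{2} - 1 \right)} \cos{\left(\frac{x}{2} + 1 \right)}}{24} + \frac{5 x \sin{\left(\frac{x}{2} - 1 \right)} \cos{\left(\frac{x}{2} + 1 \right)}}{6} - \frac{\sin{\left(\frac{x}{2} - 1 \right)} \sin{\left(\frac{x}{2} + 1 \right)}}{16} + \frac{\cos{\left(\frac{x}{2} - 1 \right)} \cos{\left(\frac{x}{2} + 1 \right)}}{16}
This equals f(x) exactly, so the claim holds.

Valid. The derivative of G reproduces f.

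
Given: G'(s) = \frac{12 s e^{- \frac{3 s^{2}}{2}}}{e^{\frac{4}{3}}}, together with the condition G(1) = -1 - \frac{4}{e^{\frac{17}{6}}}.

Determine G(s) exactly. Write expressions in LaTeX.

G(s) = - 4 e^{- \frac{3 s^{2}}{2} - \frac{4}{3}} - 1

The substitution u = - \frac{3 s^{2}}{2} - \frac{4}{3} works: G'(s) is exactly (dG/du)*(du/ds) for that inner function.
A general antiderivative is - 4 e^{- \frac{3 s^{2}}{2} - \frac{4}{3}} + C.
The condition gives C = -1 - \frac{4}{e^{\frac{17}{6}}} - (- \frac{4}{e^{\frac{17}{6}}}) = -1.
So G(s) = - 4 e^{- \frac{3 s^{2}}{2} - \frac{4}{3}} - 1.
Check: d/ds[- 4 e^{- \frac{3 s^{2}}{2} - \frac{4}{3}} - 1] = \frac{12 s e^{- \frac{3 s^{2}}{2}}}{e^{\frac{4}{3}}} = G'(s).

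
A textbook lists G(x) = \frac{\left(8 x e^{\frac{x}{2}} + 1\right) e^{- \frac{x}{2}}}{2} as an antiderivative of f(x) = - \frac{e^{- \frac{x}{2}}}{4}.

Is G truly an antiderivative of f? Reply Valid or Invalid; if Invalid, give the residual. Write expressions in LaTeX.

Invalid: d/dx[G] - f = 4, which is not 0.

d/dx[G] = \frac{\left(16 e^{\frac{x}{2}} - 1\right) e^{- \frac{x}{2}}}{4}
d/dx[G] - f(x) = 4 != 0.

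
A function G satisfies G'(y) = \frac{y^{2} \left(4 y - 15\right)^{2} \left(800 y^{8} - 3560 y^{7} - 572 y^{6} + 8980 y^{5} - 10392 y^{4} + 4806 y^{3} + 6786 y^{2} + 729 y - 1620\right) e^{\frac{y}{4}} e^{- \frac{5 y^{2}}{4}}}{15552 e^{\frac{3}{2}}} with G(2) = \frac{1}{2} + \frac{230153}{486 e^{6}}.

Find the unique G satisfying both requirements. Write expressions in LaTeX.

G(y) = - \frac{2 \left(\frac{2 y^{2}}{3} - \frac{5 y}{2}\right)^{3} \left(\frac{5 y^{5}}{3} - y^{4} + \frac{5 y^{3}}{3} + \frac{3 y^{2}}{2} - \frac{3}{4}\right) e^{- \frac{5 y^{2}}{4} + \frac{y}{4} - \frac{3}{2}}}{3} + \frac{1}{2}

Since d/dy undoes antidifferentiation here, G(y) must give back the stated G'(y).
A general antiderivative is - \frac{2 \left(\frac{2 y^{2}}{3} - \frac{5 y}{2}\right)^{3} \left(\frac{5 y^{5}}{3} - y^{4} + \frac{5 y^{3}}{3} + \frac{3 y^{2}}{2} - \frac{3}{4}\right) e^{- \frac{5 y^{2}}{4} + \frac{y}{4} - \frac{3}{2}}}{3} + C.
The condition gives C = \frac{1}{2} + \frac{230153}{486 e^{6}} - (\frac{230153}{486 e^{6}}) = \frac{1}{2}.
So G(y) = - \frac{2 \left(\frac{2 y^{2}}{3} - \frac{5 y}{2}\right)^{3} \left(\frac{5 y^{5}}{3} - y^{4} + \frac{5 y^{3}}{3} + \frac{3 y^{2}}{2} - \frac{3}{4}\right) e^{- \frac{5 y^{2}}{4} + \frac{y}{4} - \frac{3}{2}}}{3} + \frac{1}{2}.
Check: d/dy[- \frac{2 \left(\frac{2 y^{2}}{3} - \frac{5 y}{2}\right)^{3} \left(\frac{5 y^{5}}{3} - y^{4} + \frac{5 y^{3}}{3} + \frac{3 y^{2}}{2} - \frac{3}{4}\right) e^{- \frac{5 y^{2}}{4} + \frac{y}{4} - \frac{3}{2}}}{3} + \frac{1}{2}] = \frac{\left(12800 y^{12} - 152960 y^{11} + 598048 y^{10} - 588680 y^{9} - 1372572 y^{8} + 3344436 y^{7} - 2806344 y^{6} + 278694 y^{5} + 1413450 y^{4} + 358425 y^{3} - 364500 y^{2}\right) e^{\frac{y}{4}} e^{- \frac{5 y^{2}}{4}}}{15552 e^{\frac{3}{2}}}, which equals G'(y).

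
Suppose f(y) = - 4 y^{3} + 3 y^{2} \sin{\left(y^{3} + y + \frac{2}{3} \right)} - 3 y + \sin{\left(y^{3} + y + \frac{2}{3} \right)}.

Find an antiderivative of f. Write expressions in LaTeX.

An antiderivative is F(y) = - \frac{\left(- 2 y^{2} - \frac{3}{2}\right)^{2}}{4} - \cos{\left(y^{3} + y + \frac{2}{3} \right)}.

The integrand splits into summands that can be handled one at a time.
Check: d/dy[- \frac{\left(- 2 y^{2} - \frac{3}{2}\right)^{2}}{4} - \cos{\left(y^{3} + y + \frac{2}{3} \right)}] = - 4 y^{3} + 3 y^{2} \sin{\left(y^{3} + y + \frac{2}{3} \right)} - 3 y + \sin{\left(y^{3} + y + \frac{2}{3} \right)} = f(y).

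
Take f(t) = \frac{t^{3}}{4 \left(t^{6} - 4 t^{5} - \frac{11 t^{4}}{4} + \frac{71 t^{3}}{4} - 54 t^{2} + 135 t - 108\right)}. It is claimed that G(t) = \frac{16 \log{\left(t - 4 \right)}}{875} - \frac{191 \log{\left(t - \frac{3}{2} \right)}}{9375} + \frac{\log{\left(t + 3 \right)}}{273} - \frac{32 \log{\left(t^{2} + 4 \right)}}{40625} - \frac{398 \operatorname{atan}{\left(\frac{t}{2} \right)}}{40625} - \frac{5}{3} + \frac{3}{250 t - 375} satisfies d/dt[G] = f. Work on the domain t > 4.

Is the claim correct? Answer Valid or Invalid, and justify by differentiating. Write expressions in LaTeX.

Valid: G'(t) = f(t).

d/dt[G] = \frac{t^{3}}{4 t^{6} - 16 t^{5} - 11 t^{4} + 71 t^{3} - 216 t^{2} + 540 t - 432}
This equals f(t) exactly, so the claim holds.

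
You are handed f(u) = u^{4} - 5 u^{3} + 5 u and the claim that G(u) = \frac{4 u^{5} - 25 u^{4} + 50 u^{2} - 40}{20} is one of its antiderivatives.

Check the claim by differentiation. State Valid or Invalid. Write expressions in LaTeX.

Valid. The derivative of G reproduces f.

d/du[G] = u^{4} - 5 u^{3} + 5 u
This equals f(u) exactly, so the claim holds.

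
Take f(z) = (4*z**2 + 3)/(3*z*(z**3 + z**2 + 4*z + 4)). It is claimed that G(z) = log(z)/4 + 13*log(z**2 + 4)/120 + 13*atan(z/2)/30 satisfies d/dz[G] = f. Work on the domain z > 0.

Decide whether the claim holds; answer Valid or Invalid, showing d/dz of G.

d/dz[G] = (7*z**2 + 13*z + 15)/(15*z**3 + 60*z)
d/dz[G] - f(z) = 7/(15*z + 15) != 0.

Invalid: d/dz[G] - f = 7/(15*z + 15), which is not 0.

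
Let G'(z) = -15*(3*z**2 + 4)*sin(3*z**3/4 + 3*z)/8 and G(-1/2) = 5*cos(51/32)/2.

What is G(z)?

G(z) = 5*cos(3*z**3/4 + 3*z)/2

The substitution u = 3*z**3/4 + 3*z works: G'(z) is exactly (dG/du)*(du/dz) for that inner function.
A general antiderivative is 5*cos(3*z**3/4 + 3*z)/2 + C.
The condition gives C = 5*cos(51/32)/2 - (5*cos(51/32)/2) = 0.
So G(z) = 5*cos(3*z**3/4 + 3*z)/2.
Check: d/dz[5*cos(3*z**3/4 + 3*z)/2] = -45*z**2*sin(3*z**3/4 + 3*z)/8 - 15*sin(3*z**3/4 + 3*z)/2, which equals G'(z).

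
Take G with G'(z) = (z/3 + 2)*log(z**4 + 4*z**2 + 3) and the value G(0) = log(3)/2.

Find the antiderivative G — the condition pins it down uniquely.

G(z) = (z**2*log(z**4 + 4*z**2 + 3) - 2*z**2 + 12*z*log(z**4 + 4*z**2 + 3) - 48*z + log(z**2 + 1) + 3*log(z**2 + 3) + 24*atan(z) + 24*sqrt(3)*atan(sqrt(3)*z/3))/6

Whatever form G(z) takes, its d/dz must return the stated G'(z).
A general antiderivative is -z**2/3 - 8*z + (z**2/6 + 2*z)*log(z**4 + 4*z**2 + 3) + log(z**2 + 1)/6 + log(z**2 + 3)/2 + 4*atan(z) + 4*sqrt(3)*atan(sqrt(3)*z/3) + C.
The condition gives C = log(3)/2 - (log(3)/2) = 0.
So G(z) = (z**2*log(z**4 + 4*z**2 + 3) - 2*z**2 + 12*z*log(z**4 + 4*z**2 + 3) - 48*z + log(z**2 + 1) + 3*log(z**2 + 3) + 24*atan(z) + 24*sqrt(3)*atan(sqrt(3)*z/3))/6.
Check: d/dz[(z**2*log(z**4 + 4*z**2 + 3) - 2*z**2 + 12*z*log(z**4 + 4*z**2 + 3) - 48*z + log(z**2 + 1) + 3*log(z**2 + 3) + 24*atan(z) + 24*sqrt(3)*atan(sqrt(3)*z/3))/6] = z*log(z**4 + 4*z**2 + 3)/3 + 2*log(z**4 + 4*z**2 + 3), which equals G'(z).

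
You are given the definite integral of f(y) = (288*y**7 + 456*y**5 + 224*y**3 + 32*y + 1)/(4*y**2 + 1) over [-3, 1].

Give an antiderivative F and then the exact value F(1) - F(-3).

Check any antiderivative F(y) by computing F'(y) and comparing it with f(y).
F(y) = 3*(2*y**2 + 4/3)**3/2 + atan(2*y)/2 is an antiderivative of f.
Check: d/dy[3*(2*y**2 + 4/3)**3/2 + atan(2*y)/2] = (288*y**7 + 456*y**5 + 224*y**3 + 32*y + 1)/(4*y**2 + 1) = f(y).
F(1) = atan(2)/2 + 500/9; F(-3) = 97556/9 - atan(6)/2.
Integral = F(1) - F(-3) = -10784 + atan(2)/2 + atan(6)/2.

Antiderivative: F(y) = 3*(2*y**2 + 4/3)**3/2 + atan(2*y)/2; value = -10784 + atan(2)/2 + atan(6)/2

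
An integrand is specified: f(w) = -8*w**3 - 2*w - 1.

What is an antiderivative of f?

An antiderivative is F(w) = (-6*w**4 - 3*w**2 - 3*w - 5)/3.

The integrand splits into summands that can be handled one at a time.
Check: d/dw[(-6*w**4 - 3*w**2 - 3*w - 5)/3] = -8*w**3 - 2*w - 1 = f(w).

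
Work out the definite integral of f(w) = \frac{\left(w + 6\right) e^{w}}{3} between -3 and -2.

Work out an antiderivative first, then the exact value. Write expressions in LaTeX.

Antiderivative: F(w) = \frac{w e^{w}}{3} + \frac{5 e^{w}}{3}; value = - \frac{2}{3 e^{3}} + e^{-2}

Recognize the product-rule pattern: f = u'v + uv' with u = \frac{w}{3} + \frac{5}{3}, v = e^{w}, so integration by parts undoes it.
F(w) = \frac{w e^{w}}{3} + \frac{5 e^{w}}{3} is an antiderivative of f.
Check: d/dw[\frac{w e^{w}}{3} + \frac{5 e^{w}}{3}] = \frac{w e^{w}}{3} + 2 e^{w}, which equals f(w).
F(-2) = e^{-2}; F(-3) = \frac{2}{3 e^{3}}.
Integral = F(-2) - F(-3) = - \frac{2}{3 e^{3}} + e^{-2}.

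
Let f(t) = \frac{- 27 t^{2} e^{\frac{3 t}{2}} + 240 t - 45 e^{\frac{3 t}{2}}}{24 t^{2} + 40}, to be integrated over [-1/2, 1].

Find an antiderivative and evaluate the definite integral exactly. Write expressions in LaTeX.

A first test for any F(t): its t-derivative must equal f(t) identically.
F(t) = \frac{- 3 e^{\frac{3 t}{2}} + 20 \log{\left(t^{2} + \frac{5}{3} \right)}}{4} is an antiderivative of f.
Check: d/dt[\frac{- 3 e^{\frac{3 t}{2}} + 20 \log{\left(t^{2} + \frac{5}{3} \right)}}{4}] = \frac{- 27 t^{2} e^{\frac{3 t}{2}} + 240 t - 45 e^{\frac{3 t}{2}}}{24 t^{2} + 40} = f(t).
F(1) = - \frac{3 e^{\frac{3}{2}}}{4} + 5 \log{\left(\frac{8}{3} \right)}; F(-1/2) = - \frac{3}{4 e^{\frac{3}{4}}} + 5 \log{\left(\frac{23}{12} \right)}.
Integral = F(1) - F(-1/2) = - \frac{3 e^{\frac{3}{2}}}{4} - 5 \log{\left(\frac{23}{12} \right)} + \frac{3}{4 e^{\frac{3}{4}}} + 5 \log{\left(\frac{8}{3} \right)}.

Antiderivative: F(t) = \frac{- 3 e^{\frac{3 t}{2}} + 20 \log{\left(t^{2} + \frac{5}{3} \right)}}{4}; value = - \frac{3 e^{\frac{3}{2}}}{4} - 5 \log{\left(\frac{23}{12} \right)} + \frac{3}{4 e^{\frac{3}{4}}} + 5 \log{\left(\frac{8}{3} \right)}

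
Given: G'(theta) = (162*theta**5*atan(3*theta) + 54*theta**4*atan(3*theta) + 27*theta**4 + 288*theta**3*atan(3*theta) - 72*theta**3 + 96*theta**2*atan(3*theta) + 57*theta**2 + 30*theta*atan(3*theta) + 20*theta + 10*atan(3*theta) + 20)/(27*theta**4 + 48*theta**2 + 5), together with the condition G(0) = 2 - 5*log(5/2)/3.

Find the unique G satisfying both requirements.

G(theta) = (9*theta**2*atan(3*theta) + 6*theta*atan(3*theta) - 5*log(3*theta**2/2 + 5/2) + 4*atan(3*theta) + 6)/3

For G(theta) to be correct, d/dtheta[G] must agree with the stated G'(theta) identically.
A general antiderivative is (3*theta**2 + 2*theta + 4/3)*atan(3*theta) - 5*log(3*theta**2/2 + 5/2)/3 + C.
The condition gives C = 2 - 5*log(5/2)/3 - (-5*log(5/2)/3) = 2.
So G(theta) = (9*theta**2*atan(3*theta) + 6*theta*atan(3*theta) - 5*log(3*theta**2/2 + 5/2) + 4*atan(3*theta) + 6)/3.
Check: d/dtheta[(9*theta**2*atan(3*theta) + 6*theta*atan(3*theta) - 5*log(3*theta**2/2 + 5/2) + 4*atan(3*theta) + 6)/3] = (162*theta**5*atan(3*theta) + 54*theta**4*atan(3*theta) + 27*theta**4 + 288*theta**3*atan(3*theta) - 72*theta**3 + 96*theta**2*atan(3*theta) + 57*theta**2 + 30*theta*atan(3*theta) + 20*theta + 10*atan(3*theta) + 20)/(27*theta**4 + 48*theta**2 + 5) = G'(theta).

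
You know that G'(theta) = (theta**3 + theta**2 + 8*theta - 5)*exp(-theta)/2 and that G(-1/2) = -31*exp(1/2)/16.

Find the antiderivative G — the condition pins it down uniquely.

Recognize the product-rule pattern: G'(theta) = u'v + uv' with u = -theta**3/2 - 2*theta**2 - 8*theta - 11/2, v = exp(-theta), so integration by parts undoes it.
A general antiderivative is (-theta**3 - 4*theta**2 - 16*theta - 11)*exp(-theta)/2 + C.
The condition gives C = -31*exp(1/2)/16 - (-31*exp(1/2)/16) = 0.
So G(theta) = -theta**3*exp(-theta)/2 - 2*theta**2*exp(-theta) - 8*theta*exp(-theta) - 11*exp(-theta)/2.
Check: d/dtheta[-theta**3*exp(-theta)/2 - 2*theta**2*exp(-theta) - 8*theta*exp(-theta) - 11*exp(-theta)/2] = (theta**3 + theta**2 + 8*theta - 5)*exp(-theta)/2 = G'(theta).

G(theta) = -theta**3*exp(-theta)/2 - 2*theta**2*exp(-theta) - 8*theta*exp(-theta) - 11*exp(-theta)/2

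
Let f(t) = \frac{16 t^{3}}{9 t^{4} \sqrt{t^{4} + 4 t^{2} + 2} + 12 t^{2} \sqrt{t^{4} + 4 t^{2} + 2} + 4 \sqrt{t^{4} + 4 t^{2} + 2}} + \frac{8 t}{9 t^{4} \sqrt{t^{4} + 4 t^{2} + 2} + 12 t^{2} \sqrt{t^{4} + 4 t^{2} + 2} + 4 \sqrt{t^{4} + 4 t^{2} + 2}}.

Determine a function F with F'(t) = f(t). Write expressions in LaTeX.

An antiderivative is F(t) = - \frac{2 \sqrt{t^{4} + 4 t^{2} + 2}}{3 t^{2} + 2}.

f has the shape u'v + uv' for u = - \frac{2}{3 t^{2} + 2} and v = \sqrt{t^{4} + 4 t^{2} + 2} — it is the derivative of the product u*v.
Check: d/dt[- \frac{2 \sqrt{t^{4} + 4 t^{2} + 2}}{3 t^{2} + 2}] = \frac{16 t^{3} + 8 t}{9 t^{4} \sqrt{t^{4} + 4 t^{2} + 2} + 12 t^{2} \sqrt{t^{4} + 4 t^{2} + 2} + 4 \sqrt{t^{4} + 4 t^{2} + 2}}, which equals f(t).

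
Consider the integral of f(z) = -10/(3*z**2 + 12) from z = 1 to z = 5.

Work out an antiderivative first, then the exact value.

Antiderivative: F(z) = -5*atan(z/2)/3; value = -5*atan(5/2)/3 + 5*atan(1/2)/3

Whatever form F(z) takes, F'(z) = f(z) is non-negotiable.
F(z) = -5*atan(z/2)/3 is an antiderivative of f.
Check: d/dz[-5*atan(z/2)/3] = -10/(3*z**2 + 12) = f(z).
F(5) = -5*atan(5/2)/3; F(1) = -5*atan(1/2)/3.
Integral = F(5) - F(1) = -5*atan(5/2)/3 + 5*atan(1/2)/3.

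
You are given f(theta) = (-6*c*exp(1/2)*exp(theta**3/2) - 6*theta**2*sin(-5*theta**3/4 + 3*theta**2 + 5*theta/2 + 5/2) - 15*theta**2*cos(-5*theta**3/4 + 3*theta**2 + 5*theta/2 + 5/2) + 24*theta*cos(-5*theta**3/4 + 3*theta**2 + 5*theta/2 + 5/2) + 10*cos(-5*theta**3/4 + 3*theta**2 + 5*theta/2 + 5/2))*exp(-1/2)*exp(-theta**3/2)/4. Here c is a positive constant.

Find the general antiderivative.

A candidate is checked by its d/dtheta: the result must match f(theta).
Check: d/dtheta[(-3*c*theta + 2*exp(-theta**3/2 - 1/2)*sin(-5*theta**3/4 + 3*theta**2 + 5*theta/2 + 5/2))/2] = (-6*c*exp(1/2)*exp(theta**3/2) - 6*theta**2*sin(-5*theta**3/4 + 3*theta**2 + 5*theta/2 + 5/2) - 15*theta**2*cos(-5*theta**3/4 + 3*theta**2 + 5*theta/2 + 5/2) + 24*theta*cos(-5*theta**3/4 + 3*theta**2 + 5*theta/2 + 5/2) + 10*cos(-5*theta**3/4 + 3*theta**2 + 5*theta/2 + 5/2))*exp(-1/2)*exp(-theta**3/2)/4 = f(theta).

F(theta) = (-3*c*theta + 2*exp(-theta**3/2 - 1/2)*sin(-5*theta**3/4 + 3*theta**2 + 5*theta/2 + 5/2))/2 + C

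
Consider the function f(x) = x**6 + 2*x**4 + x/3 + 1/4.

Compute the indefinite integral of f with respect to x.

F(x) = x**7/7 + 2*x**5/5 + x**2/6 + x/4 + C

The integrand splits into summands that can be handled one at a time.
Check: d/dx[x**7/7 + 2*x**5/5 + x**2/6 + x/4] = x**6 + 2*x**4 + x/3 + 1/4 = f(x).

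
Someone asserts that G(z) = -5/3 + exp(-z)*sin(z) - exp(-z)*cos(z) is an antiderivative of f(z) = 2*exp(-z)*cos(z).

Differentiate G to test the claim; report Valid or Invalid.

d/dz[G] = 2*exp(-z)*cos(z)
This equals f(z) exactly, so the claim holds.

Valid. The derivative of G reproduces f.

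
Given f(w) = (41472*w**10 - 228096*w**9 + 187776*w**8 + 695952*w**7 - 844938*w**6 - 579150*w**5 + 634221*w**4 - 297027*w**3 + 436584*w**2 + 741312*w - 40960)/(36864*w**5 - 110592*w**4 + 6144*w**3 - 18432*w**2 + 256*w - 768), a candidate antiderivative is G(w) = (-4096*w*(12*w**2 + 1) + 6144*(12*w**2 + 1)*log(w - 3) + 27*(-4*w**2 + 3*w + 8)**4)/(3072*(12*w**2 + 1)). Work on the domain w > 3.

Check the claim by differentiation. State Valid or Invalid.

d/dw[G] = (124416*w**10 - 684288*w**9 + 563328*w**8 + 2087856*w**7 - 2534814*w**6 - 1884906*w**5 + 2345031*w**4 - 915657*w**3 + 1383480*w**2 + 2222912*w - 119808)/(110592*w**5 - 331776*w**4 + 18432*w**3 - 55296*w**2 + 768*w - 2304)
d/dw[G] - f(w) = -4/3 != 0.

Invalid: d/dw[G] - f = -4/3, which is not 0.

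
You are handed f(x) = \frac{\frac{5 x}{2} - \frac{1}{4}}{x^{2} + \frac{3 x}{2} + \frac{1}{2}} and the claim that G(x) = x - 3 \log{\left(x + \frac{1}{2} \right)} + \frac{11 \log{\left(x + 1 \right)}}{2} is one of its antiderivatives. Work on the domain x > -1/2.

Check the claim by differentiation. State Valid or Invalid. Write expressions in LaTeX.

d/dx[G] = \frac{4 x^{2} + 16 x + 1}{4 x^{2} + 6 x + 2}
d/dx[G] - f(x) = 1 != 0.

Invalid: d/dx[G] - f = 1, which is not 0.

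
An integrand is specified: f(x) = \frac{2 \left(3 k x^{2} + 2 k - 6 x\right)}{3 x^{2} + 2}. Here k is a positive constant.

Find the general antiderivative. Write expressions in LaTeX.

F(x) = 2 \left(k x - \log{\left(\frac{3 x^{2}}{2} + 1 \right)}\right) + C

Since d/dx undoes antidifferentiation here, F'(x) = f(x) is required of F(x).
Check: d/dx[2 \left(k x - \log{\left(\frac{3 x^{2}}{2} + 1 \right)}\right)] = \frac{6 k x^{2} + 4 k - 12 x}{3 x^{2} + 2}, which equals f(x).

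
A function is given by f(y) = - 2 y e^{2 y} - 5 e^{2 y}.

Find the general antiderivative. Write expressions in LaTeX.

F(y) = - y e^{2 y} - 2 e^{2 y} + C

f has the shape u'v + uv' for u = - y - 2 and v = e^{2 y} — it is the derivative of the product u*v.
Check: d/dy[- y e^{2 y} - 2 e^{2 y}] = - 2 y e^{2 y} - 5 e^{2 y} = f(y).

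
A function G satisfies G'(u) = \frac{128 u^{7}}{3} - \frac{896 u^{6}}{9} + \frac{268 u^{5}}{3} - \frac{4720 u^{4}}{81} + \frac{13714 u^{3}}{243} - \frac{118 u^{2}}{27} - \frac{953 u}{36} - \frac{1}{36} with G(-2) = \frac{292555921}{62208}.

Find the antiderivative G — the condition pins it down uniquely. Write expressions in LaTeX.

G(u) = \frac{16 u^{8}}{3} - \frac{128 u^{7}}{9} + \frac{134 u^{6}}{9} - \frac{944 u^{5}}{81} + \frac{6857 u^{4}}{486} - \frac{118 u^{3}}{81} - \frac{953 u^{2}}{72} - \frac{u}{36} + \frac{5185}{768}

The integrand splits into summands that can be handled one at a time.
A general antiderivative is \frac{\left(3 - 2 u^{2}\right)^{3}}{4} + \frac{\left(2 u^{2} - \frac{4 u}{3} + \frac{1}{4}\right)^{4}}{3} + C.
The condition gives C = \frac{292555921}{62208} - (\frac{292555921}{62208}) = 0.
So G(u) = \frac{16 u^{8}}{3} - \frac{128 u^{7}}{9} + \frac{134 u^{6}}{9} - \frac{944 u^{5}}{81} + \frac{6857 u^{4}}{486} - \frac{118 u^{3}}{81} - \frac{953 u^{2}}{72} - \frac{u}{36} + \frac{5185}{768}.
Check: d/du[\frac{16 u^{8}}{3} - \frac{128 u^{7}}{9} + \frac{134 u^{6}}{9} - \frac{944 u^{5}}{81} + \frac{6857 u^{4}}{486} - \frac{118 u^{3}}{81} - \frac{953 u^{2}}{72} - \frac{u}{36} + \frac{5185}{768}] = \frac{128 u^{7}}{3} - \frac{896 u^{6}}{9} + \frac{268 u^{5}}{3} - \frac{4720 u^{4}}{81} + \frac{13714 u^{3}}{243} - \frac{118 u^{2}}{27} - \frac{953 u}{36} - \frac{1}{36} = G'(u).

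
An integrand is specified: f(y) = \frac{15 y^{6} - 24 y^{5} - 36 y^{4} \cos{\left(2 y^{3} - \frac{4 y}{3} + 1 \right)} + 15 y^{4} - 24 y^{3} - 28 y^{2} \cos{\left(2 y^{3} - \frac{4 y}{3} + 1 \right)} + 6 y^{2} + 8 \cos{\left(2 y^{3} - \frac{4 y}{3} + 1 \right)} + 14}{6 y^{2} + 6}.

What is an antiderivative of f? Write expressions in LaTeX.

A candidate is checked by its d/dy: the result must match f(y).
Check: d/dy[\frac{y^{5}}{2} - y^{4} + y - \sin{\left(2 y^{3} - \frac{4 y}{3} + 1 \right)} + \frac{4 \operatorname{atan}{\left(y \right)}}{3}] = \frac{15 y^{6} - 24 y^{5} - 36 y^{4} \cos{\left(2 y^{3} - \frac{4 y}{3} + 1 \right)} + 15 y^{4} - 24 y^{3} - 28 y^{2} \cos{\left(2 y^{3} - \frac{4 y}{3} + 1 \right)} + 6 y^{2} + 8 \cos{\left(2 y^{3} - \frac{4 y}{3} + 1 \right)} + 14}{6 y^{2} + 6} = f(y).

An antiderivative is F(y) = \frac{y^{5}}{2} - y^{4} + y - \sin{\left(2 y^{3} - \frac{4 y}{3} + 1 \right)} + \frac{4 \operatorname{atan}{\left(y \right)}}{3}.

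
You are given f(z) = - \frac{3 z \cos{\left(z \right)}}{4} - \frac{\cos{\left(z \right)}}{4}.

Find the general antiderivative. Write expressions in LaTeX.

F(z) = - \frac{3 z \sin{\left(z \right)}}{4} - \frac{\sin{\left(z \right)}}{4} - \frac{3 \cos{\left(z \right)}}{4} + C

The integrand splits into summands that can be handled one at a time.
Check: d/dz[- \frac{3 z \sin{\left(z \right)}}{4} - \frac{\sin{\left(z \right)}}{4} - \frac{3 \cos{\left(z \right)}}{4}] = - \frac{3 z \cos{\left(z \right)}}{4} - \frac{\cos{\left(z \right)}}{4} = f(z).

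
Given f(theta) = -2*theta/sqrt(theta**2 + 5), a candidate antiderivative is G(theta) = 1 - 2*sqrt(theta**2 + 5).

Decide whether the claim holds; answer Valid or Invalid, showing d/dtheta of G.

Valid: G'(theta) = f(theta).

d/dtheta[G] = -2*theta/sqrt(theta**2 + 5)
This equals f(theta) exactly, so the claim holds.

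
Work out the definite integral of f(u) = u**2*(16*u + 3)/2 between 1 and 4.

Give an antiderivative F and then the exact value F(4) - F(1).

Antiderivative: F(u) = 2*u**4 + u**3/2; value = 1083/2

For F(u) to be correct the identity F'(u) - f(u) = 0 must hold.
F(u) = 2*u**4 + u**3/2 is an antiderivative of f.
Check: d/du[2*u**4 + u**3/2] = 8*u**3 + 3*u**2/2, which equals f(u).
F(4) = 544; F(1) = 5/2.
Integral = F(4) - F(1) = 1083/2.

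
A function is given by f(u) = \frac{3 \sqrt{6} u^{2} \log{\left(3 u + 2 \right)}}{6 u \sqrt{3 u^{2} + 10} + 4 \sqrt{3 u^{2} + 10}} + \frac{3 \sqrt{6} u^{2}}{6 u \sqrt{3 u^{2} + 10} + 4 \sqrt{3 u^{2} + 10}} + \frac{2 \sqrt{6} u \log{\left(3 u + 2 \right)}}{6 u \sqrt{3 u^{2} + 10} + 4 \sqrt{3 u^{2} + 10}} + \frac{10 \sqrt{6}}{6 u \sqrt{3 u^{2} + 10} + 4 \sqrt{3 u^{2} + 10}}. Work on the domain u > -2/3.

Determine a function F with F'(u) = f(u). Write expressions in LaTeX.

An antiderivative is F(u) = \sqrt{\frac{u^{2}}{2} + \frac{5}{3}} \log{\left(3 u + 2 \right)}.

Recognize the product-rule pattern: f = v'r + vr' with v = \sqrt{\frac{u^{2}}{2} + \frac{5}{3}}, r = \log{\left(3 u + 2 \right)}, so integration by parts undoes it.
Check: d/du[\sqrt{\frac{u^{2}}{2} + \frac{5}{3}} \log{\left(3 u + 2 \right)}] = \frac{3 \sqrt{6} u^{2} \log{\left(3 u + 2 \right)} + 3 \sqrt{6} u^{2} + 2 \sqrt{6} u \log{\left(3 u + 2 \right)} + 10 \sqrt{6}}{6 u \sqrt{3 u^{2} + 10} + 4 \sqrt{3 u^{2} + 10}}, which equals f(u).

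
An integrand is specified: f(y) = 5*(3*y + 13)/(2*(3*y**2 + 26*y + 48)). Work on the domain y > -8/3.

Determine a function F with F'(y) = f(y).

An antiderivative is F(y) = 5*log(y + 6)/4 + 5*log(3*y/2 + 4)/4.

Differentiate the proposed F(y) back; it has to land on f(y) exactly.
Check: d/dy[5*log(y + 6)/4 + 5*log(3*y/2 + 4)/4] = (15*y + 65)/(6*y**2 + 52*y + 96), which equals f(y).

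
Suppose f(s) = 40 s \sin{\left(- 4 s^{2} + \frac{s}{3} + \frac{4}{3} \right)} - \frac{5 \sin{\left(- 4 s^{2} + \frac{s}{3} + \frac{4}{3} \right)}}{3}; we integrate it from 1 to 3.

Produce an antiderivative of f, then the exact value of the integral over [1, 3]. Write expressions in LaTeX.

The substitution u = - 4 s^{2} + \frac{s}{3} + \frac{4}{3} works: f is exactly (dF/du)*(du/ds) for that inner function.
F(s) = 5 \cos{\left(- 4 s^{2} + \frac{s}{3} + \frac{4}{3} \right)} is an antiderivative of f.
Check: d/ds[5 \cos{\left(- 4 s^{2} + \frac{s}{3} + \frac{4}{3} \right)}] = 40 s \sin{\left(- 4 s^{2} + \frac{s}{3} + \frac{4}{3} \right)} - \frac{5 \sin{\left(- 4 s^{2} + \frac{s}{3} + \frac{4}{3} \right)}}{3} = f(s).
F(3) = 5 \cos{\left(\frac{101}{3} \right)}; F(1) = 5 \cos{\left(\frac{7}{3} \right)}.
Integral = F(3) - F(1) = 5 \cos{\left(\frac{101}{3} \right)} - 5 \cos{\left(\frac{7}{3} \right)}.

Antiderivative: F(s) = 5 \cos{\left(- 4 s^{2} + \frac{s}{3} + \frac{4}{3} \right)}; value = 5 \cos{\left(\frac{101}{3} \right)} - 5 \cos{\left(\frac{7}{3} \right)}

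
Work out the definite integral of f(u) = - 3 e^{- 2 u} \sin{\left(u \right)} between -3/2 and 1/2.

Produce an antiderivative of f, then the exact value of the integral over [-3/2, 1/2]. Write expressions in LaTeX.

Whatever form F(u) takes, F'(u) = f(u) is non-negotiable.
F(u) = \frac{3 \left(2 \sin{\left(u \right)} + \cos{\left(u \right)}\right) e^{- 2 u}}{5} is an antiderivative of f.
Check: d/du[\frac{3 \left(2 \sin{\left(u \right)} + \cos{\left(u \right)}\right) e^{- 2 u}}{5}] = - 3 e^{- 2 u} \sin{\left(u \right)} = f(u).
F(1/2) = \frac{3 \cos{\left(\frac{1}{2} \right)}}{5 e} + \frac{6 \sin{\left(\frac{1}{2} \right)}}{5 e}; F(-3/2) = - \frac{6 e^{3} \sin{\left(\frac{3}{2} \right)}}{5} + \frac{3 e^{3} \cos{\left(\frac{3}{2} \right)}}{5}.
Integral = F(1/2) - F(-3/2) = - \frac{3 e^{3} \cos{\left(\frac{3}{2} \right)}}{5} + \frac{3 \cos{\left(\frac{1}{2} \right)}}{5 e} + \frac{6 \sin{\left(\frac{1}{2} \right)}}{5 e} + \frac{6 e^{3} \sin{\left(\frac{3}{2} \right)}}{5}.

Antiderivative: F(u) = \frac{3 \left(2 \sin{\left(u \right)} + \cos{\left(u \right)}\right) e^{- 2 u}}{5}; value = - \frac{3 e^{3} \cos{\left(\frac{3}{2} \right)}}{5} + \frac{3 \cos{\left(\frac{1}{2} \right)}}{5 e} + \frac{6 \sin{\left(\frac{1}{2} \right)}}{5 e} + \frac{6 e^{3} \sin{\left(\frac{3}{2} \right)}}{5}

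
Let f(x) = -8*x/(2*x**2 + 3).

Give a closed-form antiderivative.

An antiderivative is F(x) = -2*log(2*x**2 + 3).

f matches the chain-rule pattern g'(h)*h' with inner function h(x) = 2*x**2 + 3; substituting u = h(x) collapses the integral.
Check: d/dx[-2*log(2*x**2 + 3)] = -8*x/(2*x**2 + 3) = f(x).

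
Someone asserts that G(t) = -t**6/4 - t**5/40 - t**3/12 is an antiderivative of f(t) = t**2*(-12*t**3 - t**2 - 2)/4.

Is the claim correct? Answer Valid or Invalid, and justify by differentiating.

Invalid: d/dt[G] - f = 3*t**5/2 + t**4/8 + t**2/4, which is not 0.

d/dt[G] = -3*t**5/2 - t**4/8 - t**2/4
d/dt[G] - f(t) = 3*t**5/2 + t**4/8 + t**2/4 != 0.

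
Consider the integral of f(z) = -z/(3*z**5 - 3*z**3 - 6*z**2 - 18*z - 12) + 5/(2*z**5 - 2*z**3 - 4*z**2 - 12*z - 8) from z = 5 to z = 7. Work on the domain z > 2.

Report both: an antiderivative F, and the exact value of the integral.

Factor the denominator (6*(z - 2)*(z + 1)**2*(z**2 + 2)) and decompose: f = (79*z - 10)/(324*(z**2 + 2)) - 5/(18*(z + 1)) - 17/(54*(z + 1)**2) + 11/(324*(z - 2)); each piece integrates to a log, atan, or power term.
F(z) = 11*log(z - 2)/324 - 5*log(z + 1)/18 + 79*log(z**2 + 2)/648 - 5*sqrt(2)*atan(sqrt(2)*z/2)/324 + 17/(54*z + 54) is an antiderivative of f.
Check: d/dz[11*log(z - 2)/324 - 5*log(z + 1)/18 + 79*log(z**2 + 2)/648 - 5*sqrt(2)*atan(sqrt(2)*z/2)/324 + 17/(54*z + 54)] = (15 - 2*z)/(6*z**5 - 6*z**3 - 12*z**2 - 36*z - 24), which equals f(z).
F(7) = -5*log(8)/18 - 5*sqrt(2)*atan(7*sqrt(2)/2)/324 + 17/432 + 11*log(5)/324 + 79*log(51)/648; F(5) = -5*log(6)/18 - 5*sqrt(2)*atan(5*sqrt(2)/2)/324 + 11*log(3)/324 + 17/324 + 79*log(27)/648.
Integral = F(7) - F(5) = -5*log(8)/18 - 79*log(27)/648 - 11*log(3)/324 - 5*sqrt(2)*atan(7*sqrt(2)/2)/324 - 17/1296 + 5*sqrt(2)*atan(5*sqrt(2)/2)/324 + 11*log(5)/324 + 79*log(51)/648 + 5*log(6)/18.

Antiderivative: F(z) = 11*log(z - 2)/324 - 5*log(z + 1)/18 + 79*log(z**2 + 2)/648 - 5*sqrt(2)*atan(sqrt(2)*z/2)/324 + 17/(54*z + 54); value = -5*log(8)/18 - 79*log(27)/648 - 11*log(3)/324 - 5*sqrt(2)*atan(7*sqrt(2)/2)/324 - 17/1296 + 5*sqrt(2)*atan(5*sqrt(2)/2)/324 + 11*log(5)/324 + 79*log(51)/648 + 5*log(6)/18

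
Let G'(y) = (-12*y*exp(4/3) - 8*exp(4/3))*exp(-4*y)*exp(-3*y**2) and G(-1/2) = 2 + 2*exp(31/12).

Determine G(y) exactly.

G(y) = 2*exp(-3*y**2 - 4*y + 4/3) + 2

The substitution u = -3*y**2 - 4*y + 4/3 works: G'(y) is exactly (dG/du)*(du/dy) for that inner function.
A general antiderivative is 2*exp(-3*y**2 - 4*y + 4/3) + C.
The condition gives C = 2 + 2*exp(31/12) - (2*exp(31/12)) = 2.
So G(y) = 2*exp(-3*y**2 - 4*y + 4/3) + 2.
Check: d/dy[2*exp(-3*y**2 - 4*y + 4/3) + 2] = (-12*y - 8)*exp(4/3)*exp(-4*y)*exp(-3*y**2), which equals G'(y).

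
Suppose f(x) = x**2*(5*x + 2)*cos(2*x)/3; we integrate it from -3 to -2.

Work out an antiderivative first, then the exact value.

Antiderivative: F(x) = 5*x**3*sin(2*x)/6 + x**2*sin(2*x)/3 + 5*x**2*cos(2*x)/4 - 5*x*sin(2*x)/4 + x*cos(2*x)/3 - sin(2*x)/6 - 5*cos(2*x)/8; value = -77*cos(6)/8 + 89*cos(4)/24 + 3*sin(4) - 191*sin(6)/12

A candidate is checked by its d/dx: the result must match f(x).
F(x) = 5*x**3*sin(2*x)/6 + x**2*sin(2*x)/3 + 5*x**2*cos(2*x)/4 - 5*x*sin(2*x)/4 + x*cos(2*x)/3 - sin(2*x)/6 - 5*cos(2*x)/8 is an antiderivative of f.
Check: d/dx[5*x**3*sin(2*x)/6 + x**2*sin(2*x)/3 + 5*x**2*cos(2*x)/4 - 5*x*sin(2*x)/4 + x*cos(2*x)/3 - sin(2*x)/6 - 5*cos(2*x)/8] = 5*x**3*cos(2*x)/3 + 2*x**2*cos(2*x)/3, which equals f(x).
F(-2) = 89*cos(4)/24 + 3*sin(4); F(-3) = 191*sin(6)/12 + 77*cos(6)/8.
Integral = F(-2) - F(-3) = -77*cos(6)/8 + 89*cos(4)/24 + 3*sin(4) - 191*sin(6)/12.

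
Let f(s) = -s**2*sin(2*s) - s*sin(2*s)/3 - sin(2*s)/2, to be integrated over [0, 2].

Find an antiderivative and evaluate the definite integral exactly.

Integrate term by term and add the pieces.
F(s) = s**2*cos(2*s)/2 - s*sin(2*s)/2 + s*cos(2*s)/6 - sin(2*s)/12 is an antiderivative of f.
Check: d/ds[s**2*cos(2*s)/2 - s*sin(2*s)/2 + s*cos(2*s)/6 - sin(2*s)/12] = -s**2*sin(2*s) - s*sin(2*s)/3 - sin(2*s)/2 = f(s).
F(2) = 7*cos(4)/3 - 13*sin(4)/12; F(0) = 0.
Integral = F(2) - F(0) = 7*cos(4)/3 - 13*sin(4)/12.

Antiderivative: F(s) = s**2*cos(2*s)/2 - s*sin(2*s)/2 + s*cos(2*s)/6 - sin(2*s)/12; value = 7*cos(4)/3 - 13*sin(4)/12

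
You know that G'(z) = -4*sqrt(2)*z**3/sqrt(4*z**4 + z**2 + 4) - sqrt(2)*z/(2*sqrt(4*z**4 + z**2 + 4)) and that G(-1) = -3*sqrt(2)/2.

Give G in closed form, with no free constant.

The substitution u = 2*z**4 + z**2/2 + 2 works: G'(z) is exactly (dG/du)*(du/dz) for that inner function.
A general antiderivative is -sqrt(2*z**4 + z**2/2 + 2) + C.
The condition gives C = -3*sqrt(2)/2 - (-3*sqrt(2)/2) = 0.
So G(z) = -sqrt(2*z**4 + z**2/2 + 2).
Check: d/dz[-sqrt(2*z**4 + z**2/2 + 2)] = (-8*sqrt(2)*z**3 - sqrt(2)*z)/(2*sqrt(4*z**4 + z**2 + 4)), which equals G'(z).

G(z) = -sqrt(2*z**4 + z**2/2 + 2)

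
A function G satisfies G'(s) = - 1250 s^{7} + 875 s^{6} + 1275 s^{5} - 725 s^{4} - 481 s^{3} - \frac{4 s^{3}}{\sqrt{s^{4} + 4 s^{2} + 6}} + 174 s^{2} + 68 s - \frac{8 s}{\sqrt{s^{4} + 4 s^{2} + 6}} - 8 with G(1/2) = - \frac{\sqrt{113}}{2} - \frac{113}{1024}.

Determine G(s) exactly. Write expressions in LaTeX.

The integrand splits into summands that can be handled one at a time.
A general antiderivative is - \frac{\left(5 s^{2} - s - 2\right)^{4}}{4} - 2 \sqrt{s^{4} + 4 s^{2} + 6} + C.
The condition gives C = - \frac{\sqrt{113}}{2} - \frac{113}{1024} - (- \frac{\sqrt{113}}{2} - \frac{625}{1024}) = \frac{1}{2}.
So G(s) = - \frac{625 s^{8} - 500 s^{7} - 850 s^{6} + 580 s^{5} + 481 s^{4} - 232 s^{3} - 136 s^{2} + 32 s + 8 \sqrt{s^{4} + 4 s^{2} + 6} + 14}{4}.
Check: d/ds[- \frac{625 s^{8} - 500 s^{7} - 850 s^{6} + 580 s^{5} + 481 s^{4} - 232 s^{3} - 136 s^{2} + 32 s + 8 \sqrt{s^{4} + 4 s^{2} + 6} + 14}{4}] = \frac{- 1250 s^{7} \sqrt{s^{4} + 4 s^{2} + 6} + 875 s^{6} \sqrt{s^{4} + 4 s^{2} + 6} + 1275 s^{5} \sqrt{s^{4} + 4 s^{2} + 6} - 725 s^{4} \sqrt{s^{4} + 4 s^{2} + 6} - 481 s^{3} \sqrt{s^{4} + 4 s^{2} + 6} - 4 s^{3} + 174 s^{2} \sqrt{s^{4} + 4 s^{2} + 6} + 68 s \sqrt{s^{4} + 4 s^{2} + 6} - 8 s - 8 \sqrt{s^{4} + 4 s^{2} + 6}}{\sqrt{s^{4} + 4 s^{2} + 6}}, which equals G'(s).

G(s) = - \frac{625 s^{8} - 500 s^{7} - 850 s^{6} + 580 s^{5} + 481 s^{4} - 232 s^{3} - 136 s^{2} + 32 s + 8 \sqrt{s^{4} + 4 s^{2} + 6} + 14}{4}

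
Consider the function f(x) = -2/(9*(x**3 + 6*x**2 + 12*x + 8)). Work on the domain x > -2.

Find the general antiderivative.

Check any antiderivative F(x) by computing F'(x) and comparing it with f(x).
Check: d/dx[1/(9*x**2 + 36*x + 36)] = -2/(9*x**3 + 54*x**2 + 108*x + 72), which equals f(x).

F(x) = 1/(9*x**2 + 36*x + 36) + C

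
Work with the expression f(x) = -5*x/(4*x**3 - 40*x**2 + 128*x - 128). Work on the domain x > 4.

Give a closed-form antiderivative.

Factor the denominator (4*(x - 4)**2*(x - 2)) and decompose: f = -5/(8*(x - 2)) + 5/(8*(x - 4)) - 5/(2*(x - 4)**2); each piece integrates to a log, atan, or power term.
Check: d/dx[5*log(x - 4)/8 - 5*log(x - 2)/8 + 5/(2*x - 8)] = -5*x/(4*x**3 - 40*x**2 + 128*x - 128) = f(x).

An antiderivative is F(x) = 5*log(x - 4)/8 - 5*log(x - 2)/8 + 5/(2*x - 8).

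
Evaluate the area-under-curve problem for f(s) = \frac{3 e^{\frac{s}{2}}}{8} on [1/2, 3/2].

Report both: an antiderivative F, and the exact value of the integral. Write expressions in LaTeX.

Antiderivative: F(s) = \frac{3 e^{\frac{s}{2}}}{4}; value = - \frac{3 e^{\frac{1}{4}}}{4} + \frac{3 e^{\frac{3}{4}}}{4}

Since d/ds undoes antidifferentiation here, F'(s) = f(s) is required of F(s).
F(s) = \frac{3 e^{\frac{s}{2}}}{4} is an antiderivative of f.
Check: d/ds[\frac{3 e^{\frac{s}{2}}}{4}] = \frac{3 e^{\frac{s}{2}}}{8} = f(s).
F(3/2) = \frac{3 e^{\frac{3}{4}}}{4}; F(1/2) = \frac{3 e^{\frac{1}{4}}}{4}.
Integral = F(3/2) - F(1/2) = - \frac{3 e^{\frac{1}{4}}}{4} + \frac{3 e^{\frac{3}{4}}}{4}.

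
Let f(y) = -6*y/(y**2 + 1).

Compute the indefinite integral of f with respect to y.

f matches the chain-rule pattern g'(h)*h' with inner function h(y) = 4*y**2 + 4; substituting u = h(y) collapses the integral.
Check: d/dy[-3*log(y**2 + 1)] = -6*y/(y**2 + 1) = f(y).

F(y) = -3*log(y**2 + 1) + C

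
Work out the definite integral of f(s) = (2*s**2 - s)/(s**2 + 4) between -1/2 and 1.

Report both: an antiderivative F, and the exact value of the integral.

Antiderivative: F(s) = (4*s - log(s**2 + 4) - 8*atan(s/2))/2; value = -4*atan(1/2) - 4*atan(1/4) - log(5)/2 + log(17/4)/2 + 3

Check any antiderivative F(s) by computing F'(s) and comparing it with f(s).
F(s) = (4*s - log(s**2 + 4) - 8*atan(s/2))/2 is an antiderivative of f.
Check: d/ds[(4*s - log(s**2 + 4) - 8*atan(s/2))/2] = (2*s**2 - s)/(s**2 + 4) = f(s).
F(1) = -4*atan(1/2) - log(5)/2 + 2; F(-1/2) = -1 - log(17/4)/2 + 4*atan(1/4).
Integral = F(1) - F(-1/2) = -4*atan(1/2) - 4*atan(1/4) - log(5)/2 + log(17/4)/2 + 3.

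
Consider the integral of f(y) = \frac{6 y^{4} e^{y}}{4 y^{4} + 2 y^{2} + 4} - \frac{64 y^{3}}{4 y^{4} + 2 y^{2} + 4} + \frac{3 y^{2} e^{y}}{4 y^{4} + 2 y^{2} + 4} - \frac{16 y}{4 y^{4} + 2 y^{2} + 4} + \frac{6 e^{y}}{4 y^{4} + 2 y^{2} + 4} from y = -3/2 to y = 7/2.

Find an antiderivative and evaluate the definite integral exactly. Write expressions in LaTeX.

The integrand splits into summands that can be handled one at a time.
F(y) = \frac{3 e^{y} - 8 \log{\left(2 y^{4} + y^{2} + 2 \right)}}{2} is an antiderivative of f.
Check: d/dy[\frac{3 e^{y} - 8 \log{\left(2 y^{4} + y^{2} + 2 \right)}}{2}] = \frac{6 y^{4} e^{y} - 64 y^{3} + 3 y^{2} e^{y} - 16 y + 6 e^{y}}{4 y^{4} + 2 y^{2} + 4}, which equals f(y).
F(7/2) = - 4 \log{\left(\frac{2515}{8} \right)} + \frac{3 e^{\frac{7}{2}}}{2}; F(-3/2) = - 4 \log{\left(\frac{115}{8} \right)} + \frac{3}{2 e^{\frac{3}{2}}}.
Integral = F(7/2) - F(-3/2) = - 4 \log{\left(\frac{2515}{8} \right)} - \frac{3}{2 e^{\frac{3}{2}}} + 4 \log{\left(\frac{115}{8} \right)} + \frac{3 e^{\frac{7}{2}}}{2}.

Antiderivative: F(y) = \frac{3 e^{y} - 8 \log{\left(2 y^{4} + y^{2} + 2 \right)}}{2}; value = - 4 \log{\left(\frac{2515}{8} \right)} - \frac{3}{2 e^{\frac{3}{2}}} + 4 \log{\left(\frac{115}{8} \right)} + \frac{3 e^{\frac{7}{2}}}{2}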